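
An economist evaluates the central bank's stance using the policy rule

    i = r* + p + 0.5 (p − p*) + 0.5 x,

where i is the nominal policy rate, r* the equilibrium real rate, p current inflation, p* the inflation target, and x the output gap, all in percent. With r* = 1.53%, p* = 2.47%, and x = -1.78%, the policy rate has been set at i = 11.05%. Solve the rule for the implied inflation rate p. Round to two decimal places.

7.76%

Collecting p: i = r* + (1 + 0.5) p − 0.5 p* + 0.5 x
1.5 p = 11.05 − 1.53 + 0.5 × 2.47 − 0.5 × (-1.78) = 11.645
p = 11.645 / 1.5 = 7.76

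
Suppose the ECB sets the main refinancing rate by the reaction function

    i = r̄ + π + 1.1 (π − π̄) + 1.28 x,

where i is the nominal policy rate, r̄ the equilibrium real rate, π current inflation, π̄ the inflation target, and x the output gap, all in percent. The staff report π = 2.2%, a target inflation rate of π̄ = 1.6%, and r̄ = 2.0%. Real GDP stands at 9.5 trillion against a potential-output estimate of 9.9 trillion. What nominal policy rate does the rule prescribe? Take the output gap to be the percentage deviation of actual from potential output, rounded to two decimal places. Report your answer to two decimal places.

Output gap = 100 × (9.5 − 9.9) / 9.9 = -4.04%.
i = 2.00 + 2.20 + 1.1 × (2.20 − 1.60) + 1.28 × (-4.04)
   = 2.00 + 2.2 + 0.66 − 5.1712 = -0.31

-0.31%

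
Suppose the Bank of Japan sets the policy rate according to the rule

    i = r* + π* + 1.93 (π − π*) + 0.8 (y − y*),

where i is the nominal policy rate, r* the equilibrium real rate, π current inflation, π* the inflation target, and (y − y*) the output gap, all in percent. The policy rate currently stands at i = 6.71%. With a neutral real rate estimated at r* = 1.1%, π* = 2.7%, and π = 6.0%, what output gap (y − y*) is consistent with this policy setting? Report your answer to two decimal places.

-4.32%

0.8 (y − y*) = 6.71 − 1.1 − 2.7 − 1.93 × (6.0 − 2.7) = -3.459
(y − y*) = -3.459 / 0.8 = -4.32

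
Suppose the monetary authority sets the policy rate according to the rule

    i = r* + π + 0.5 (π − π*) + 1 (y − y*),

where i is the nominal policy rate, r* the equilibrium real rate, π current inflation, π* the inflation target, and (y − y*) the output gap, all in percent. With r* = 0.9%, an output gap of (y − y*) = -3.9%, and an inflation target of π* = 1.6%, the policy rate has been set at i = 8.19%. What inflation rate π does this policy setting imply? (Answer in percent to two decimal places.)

Collecting π: i = r* + (1 + 0.5) π − 0.5 π* + 1 (y − y*)
1.5 π = 8.19 − 0.9 + 0.5 × 1.6 − 1 × (-3.9) = 11.99
π = 11.99 / 1.5 = 7.99

7.99%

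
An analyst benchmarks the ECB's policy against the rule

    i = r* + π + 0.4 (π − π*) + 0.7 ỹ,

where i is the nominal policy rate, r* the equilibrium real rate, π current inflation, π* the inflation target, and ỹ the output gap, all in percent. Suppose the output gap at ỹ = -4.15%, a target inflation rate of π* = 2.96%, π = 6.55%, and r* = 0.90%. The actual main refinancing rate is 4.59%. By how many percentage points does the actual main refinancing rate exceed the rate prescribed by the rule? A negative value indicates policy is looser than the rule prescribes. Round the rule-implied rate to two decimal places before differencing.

i = 0.90 + 6.55 + 0.4 × (6.55 − 2.96) + 0.7 × (-4.15)
   = 0.90 + 6.55 + 1.436 − 2.905 = 5.98
Deviation = 4.59 − 5.98 = -1.39 pp.

-1.39 pp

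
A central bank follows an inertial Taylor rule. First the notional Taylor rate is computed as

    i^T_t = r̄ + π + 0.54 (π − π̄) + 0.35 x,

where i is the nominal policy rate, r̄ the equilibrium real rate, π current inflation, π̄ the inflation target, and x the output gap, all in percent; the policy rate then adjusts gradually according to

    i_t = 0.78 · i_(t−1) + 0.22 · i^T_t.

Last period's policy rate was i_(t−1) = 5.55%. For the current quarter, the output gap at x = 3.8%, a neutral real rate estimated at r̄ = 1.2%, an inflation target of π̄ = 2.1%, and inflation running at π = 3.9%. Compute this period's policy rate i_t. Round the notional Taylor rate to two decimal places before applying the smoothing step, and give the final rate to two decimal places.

5.96%

i^T_t = 1.2 + 3.9 + 0.54 × (3.9 − 2.1) + 0.35 × 3.8
   = 1.2 + 3.9 + 0.972 + 1.33 = 7.40
i_t = 0.78 × 5.55 + 0.22 × 7.40 = 4.329 + 1.628 = 5.96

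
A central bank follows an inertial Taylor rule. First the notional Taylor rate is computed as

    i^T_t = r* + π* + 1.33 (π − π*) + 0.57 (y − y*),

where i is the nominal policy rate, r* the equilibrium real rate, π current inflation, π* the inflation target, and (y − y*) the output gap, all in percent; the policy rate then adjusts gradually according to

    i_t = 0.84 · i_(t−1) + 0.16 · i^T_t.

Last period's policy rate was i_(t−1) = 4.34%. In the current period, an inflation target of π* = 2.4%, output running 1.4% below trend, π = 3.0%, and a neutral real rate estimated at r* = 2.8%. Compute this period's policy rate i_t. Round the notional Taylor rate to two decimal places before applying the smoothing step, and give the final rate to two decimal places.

4.48%

Output 1.4% below potential → (y − y*) = -1.4.
i^T_t = 2.8 + 2.4 + 1.33 × (3.0 − 2.4) + 0.57 × (-1.4)
   = 2.8 + 2.4 + 0.798 − 0.798 = 5.20
i_t = 0.84 × 4.34 + 0.16 × 5.20 = 3.6456 + 0.832 = 4.48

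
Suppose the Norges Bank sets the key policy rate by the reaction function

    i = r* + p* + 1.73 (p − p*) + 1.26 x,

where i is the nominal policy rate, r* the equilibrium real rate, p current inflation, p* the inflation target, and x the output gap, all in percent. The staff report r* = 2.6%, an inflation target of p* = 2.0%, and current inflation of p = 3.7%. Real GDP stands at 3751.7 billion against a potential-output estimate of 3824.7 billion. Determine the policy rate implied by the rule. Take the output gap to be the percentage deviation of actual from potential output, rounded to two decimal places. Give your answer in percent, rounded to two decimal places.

5.13%

Output gap = 100 × (3751.7 − 3824.7) / 3824.7 = -1.91%.
i = 2.60 + 2.00 + 1.73 × (3.70 − 2.00) + 1.26 × (-1.91)
   = 2.60 + 2 + 2.941 − 2.4066 = 5.13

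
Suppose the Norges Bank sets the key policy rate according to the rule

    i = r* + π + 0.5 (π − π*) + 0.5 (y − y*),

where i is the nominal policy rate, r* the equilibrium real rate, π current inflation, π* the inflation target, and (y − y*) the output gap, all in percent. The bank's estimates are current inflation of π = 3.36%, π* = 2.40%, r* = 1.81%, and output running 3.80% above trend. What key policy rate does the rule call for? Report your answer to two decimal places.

7.55%

Output 3.80% above potential → (y − y*) = 3.80.
i = 1.81 + 3.36 + 0.5 × (3.36 − 2.40) + 0.5 × 3.80
   = 1.81 + 3.36 + 0.48 + 1.9 = 7.55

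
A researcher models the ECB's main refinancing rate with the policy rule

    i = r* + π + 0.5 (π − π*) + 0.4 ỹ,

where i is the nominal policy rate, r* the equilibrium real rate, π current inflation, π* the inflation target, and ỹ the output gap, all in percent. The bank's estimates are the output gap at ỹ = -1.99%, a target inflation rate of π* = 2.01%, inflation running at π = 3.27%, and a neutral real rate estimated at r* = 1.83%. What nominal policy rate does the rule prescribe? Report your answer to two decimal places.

4.93%

i = 1.83 + 3.27 + 0.5 × (3.27 − 2.01) + 0.4 × (-1.99)
   = 1.83 + 3.27 + 0.63 − 0.796 = 4.93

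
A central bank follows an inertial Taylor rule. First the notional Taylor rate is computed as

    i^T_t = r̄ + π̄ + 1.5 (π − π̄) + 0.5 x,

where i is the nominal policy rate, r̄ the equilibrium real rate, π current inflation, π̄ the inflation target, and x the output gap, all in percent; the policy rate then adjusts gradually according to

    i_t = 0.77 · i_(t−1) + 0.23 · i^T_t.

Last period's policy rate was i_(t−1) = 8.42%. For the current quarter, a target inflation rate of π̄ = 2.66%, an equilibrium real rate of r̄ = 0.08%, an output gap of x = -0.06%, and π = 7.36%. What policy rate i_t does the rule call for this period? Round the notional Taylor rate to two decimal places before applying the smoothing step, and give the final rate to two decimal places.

i^T_t = 0.08 + 2.66 + 1.5 × (7.36 − 2.66) + 0.5 × (-0.06)
   = 0.08 + 2.66 + 7.05 − 0.03 = 9.76
i_t = 0.77 × 8.42 + 0.23 × 9.76 = 6.4834 + 2.2448 = 8.73

8.73%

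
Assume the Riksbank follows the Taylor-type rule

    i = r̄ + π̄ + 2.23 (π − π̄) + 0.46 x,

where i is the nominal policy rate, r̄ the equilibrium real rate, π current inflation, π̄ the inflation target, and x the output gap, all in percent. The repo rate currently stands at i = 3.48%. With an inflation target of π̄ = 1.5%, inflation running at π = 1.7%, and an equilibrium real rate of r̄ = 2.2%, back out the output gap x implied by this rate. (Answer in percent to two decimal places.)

-1.45%

0.46 x = 3.48 − 2.2 − 1.5 − 2.23 × (1.7 − 1.5) = -0.666
x = -0.666 / 0.46 = -1.45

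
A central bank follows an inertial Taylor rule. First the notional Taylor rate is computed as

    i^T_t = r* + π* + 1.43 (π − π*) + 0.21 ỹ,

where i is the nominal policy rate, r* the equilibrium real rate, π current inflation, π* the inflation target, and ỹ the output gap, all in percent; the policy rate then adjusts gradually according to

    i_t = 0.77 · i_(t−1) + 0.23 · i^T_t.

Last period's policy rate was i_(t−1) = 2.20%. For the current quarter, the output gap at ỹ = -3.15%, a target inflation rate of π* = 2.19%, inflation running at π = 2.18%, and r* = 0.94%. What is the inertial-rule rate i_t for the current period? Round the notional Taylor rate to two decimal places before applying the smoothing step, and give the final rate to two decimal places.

2.26%

i^T_t = 0.94 + 2.19 + 1.43 × (2.18 − 2.19) + 0.21 × (-3.15)
   = 0.94 + 2.19 − 0.0143 − 0.6615 = 2.45
i_t = 0.77 × 2.20 + 0.23 × 2.45 = 1.694 + 0.5635 = 2.26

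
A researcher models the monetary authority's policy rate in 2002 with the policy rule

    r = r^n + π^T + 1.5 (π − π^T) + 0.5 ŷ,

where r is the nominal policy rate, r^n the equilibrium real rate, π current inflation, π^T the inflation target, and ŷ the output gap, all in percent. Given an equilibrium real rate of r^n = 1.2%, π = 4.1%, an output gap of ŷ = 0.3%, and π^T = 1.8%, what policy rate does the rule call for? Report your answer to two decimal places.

6.60%

r = 1.2 + 1.8 + 1.5 × (4.1 − 1.8) + 0.5 × 0.3
   = 1.2 + 1.8 + 3.45 + 0.15 = 6.60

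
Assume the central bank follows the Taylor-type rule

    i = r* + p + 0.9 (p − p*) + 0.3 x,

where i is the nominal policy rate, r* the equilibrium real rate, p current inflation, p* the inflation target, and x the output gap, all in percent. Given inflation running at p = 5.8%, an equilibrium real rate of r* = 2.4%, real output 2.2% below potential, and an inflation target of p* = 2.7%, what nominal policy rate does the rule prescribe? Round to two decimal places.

10.33%

Output 2.2% below potential → x = -2.2.
i = 2.4 + 5.8 + 0.9 × (5.8 − 2.7) + 0.3 × (-2.2)
   = 2.4 + 5.8 + 2.79 − 0.66 = 10.33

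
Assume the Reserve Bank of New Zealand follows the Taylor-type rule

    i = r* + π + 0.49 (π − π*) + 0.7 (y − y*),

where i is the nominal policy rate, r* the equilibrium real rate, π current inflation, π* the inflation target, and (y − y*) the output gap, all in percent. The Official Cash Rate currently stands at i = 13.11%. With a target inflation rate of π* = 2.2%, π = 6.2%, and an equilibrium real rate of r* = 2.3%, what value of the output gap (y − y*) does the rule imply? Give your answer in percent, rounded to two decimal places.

0.7 (y − y*) = 13.11 − 2.3 − 6.2 − 0.49 × (6.2 − 2.2) = 2.65
(y − y*) = 2.65 / 0.7 = 3.79

3.79%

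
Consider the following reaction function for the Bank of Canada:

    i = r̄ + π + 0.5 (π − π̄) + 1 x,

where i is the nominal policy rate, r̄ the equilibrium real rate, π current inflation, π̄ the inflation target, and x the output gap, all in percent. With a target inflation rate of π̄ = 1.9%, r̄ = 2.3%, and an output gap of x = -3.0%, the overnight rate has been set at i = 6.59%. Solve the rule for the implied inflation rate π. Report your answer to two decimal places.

Collecting π: i = r̄ + (1 + 0.5) π − 0.5 π̄ + 1 x
1.5 π = 6.59 − 2.3 + 0.5 × 1.9 − 1 × (-3.0) = 8.24
π = 8.24 / 1.5 = 5.49

5.49%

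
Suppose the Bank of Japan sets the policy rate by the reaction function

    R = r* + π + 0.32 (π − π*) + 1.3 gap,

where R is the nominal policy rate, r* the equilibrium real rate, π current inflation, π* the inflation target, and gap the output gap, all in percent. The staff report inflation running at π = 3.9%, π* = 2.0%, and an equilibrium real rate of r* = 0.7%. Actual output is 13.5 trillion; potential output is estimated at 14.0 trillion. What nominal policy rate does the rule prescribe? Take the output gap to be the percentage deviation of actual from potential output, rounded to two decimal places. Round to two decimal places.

Output gap = 100 × (13.5 − 14.0) / 14.0 = -3.57%.
R = 0.70 + 3.90 + 0.32 × (3.90 − 2.00) + 1.3 × (-3.57)
   = 0.70 + 3.9 + 0.608 − 4.641 = 0.57

0.57%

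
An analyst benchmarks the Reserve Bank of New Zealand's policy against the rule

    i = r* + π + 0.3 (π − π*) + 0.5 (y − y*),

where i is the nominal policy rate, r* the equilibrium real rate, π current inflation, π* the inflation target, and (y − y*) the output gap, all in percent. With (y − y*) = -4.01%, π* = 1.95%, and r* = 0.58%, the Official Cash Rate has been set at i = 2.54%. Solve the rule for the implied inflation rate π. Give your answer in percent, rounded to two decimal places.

Collecting π: i = r* + (1 + 0.3) π − 0.3 π* + 0.5 (y − y*)
1.3 π = 2.54 − 0.58 + 0.3 × 1.95 − 0.5 × (-4.01) = 4.55
π = 4.55 / 1.3 = 3.50

3.50%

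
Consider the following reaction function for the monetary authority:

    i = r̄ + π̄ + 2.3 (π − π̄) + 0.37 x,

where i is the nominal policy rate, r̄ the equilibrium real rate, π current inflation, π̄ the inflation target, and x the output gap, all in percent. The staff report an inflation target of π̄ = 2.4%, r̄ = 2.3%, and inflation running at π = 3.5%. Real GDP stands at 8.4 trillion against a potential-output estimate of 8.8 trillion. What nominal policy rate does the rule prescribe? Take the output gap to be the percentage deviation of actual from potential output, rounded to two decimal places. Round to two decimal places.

5.55%

Output gap = 100 × (8.4 − 8.8) / 8.8 = -4.55%.
i = 2.30 + 2.40 + 2.3 × (3.50 − 2.40) + 0.37 × (-4.55)
   = 2.30 + 2.4 + 2.53 − 1.6835 = 5.55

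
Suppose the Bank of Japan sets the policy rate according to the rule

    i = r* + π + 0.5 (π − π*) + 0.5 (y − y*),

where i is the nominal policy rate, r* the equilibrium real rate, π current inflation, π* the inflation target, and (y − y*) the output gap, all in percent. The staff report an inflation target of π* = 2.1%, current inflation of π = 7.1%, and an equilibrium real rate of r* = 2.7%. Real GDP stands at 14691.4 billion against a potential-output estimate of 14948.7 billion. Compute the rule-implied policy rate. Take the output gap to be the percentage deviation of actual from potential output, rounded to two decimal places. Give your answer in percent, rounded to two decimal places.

11.44%

Output gap = 100 × (14691.4 − 14948.7) / 14948.7 = -1.72%.
i = 2.70 + 7.10 + 0.5 × (7.10 − 2.10) + 0.5 × (-1.72)
   = 2.70 + 7.1 + 2.5 − 0.86 = 11.44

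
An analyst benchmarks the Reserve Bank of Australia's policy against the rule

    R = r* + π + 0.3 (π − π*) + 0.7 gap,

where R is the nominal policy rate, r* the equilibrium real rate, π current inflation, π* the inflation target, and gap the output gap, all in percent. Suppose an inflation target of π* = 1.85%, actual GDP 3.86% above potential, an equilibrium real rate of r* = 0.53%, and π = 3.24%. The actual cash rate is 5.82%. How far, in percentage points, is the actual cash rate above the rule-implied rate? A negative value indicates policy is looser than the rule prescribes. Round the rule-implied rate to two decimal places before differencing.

-1.07 pp

Output 3.86% above potential → gap = 3.86.
R = 0.53 + 3.24 + 0.3 × (3.24 − 1.85) + 0.7 × 3.86
   = 0.53 + 3.24 + 0.417 + 2.702 = 6.89
Deviation = 5.82 − 6.89 = -1.07 pp.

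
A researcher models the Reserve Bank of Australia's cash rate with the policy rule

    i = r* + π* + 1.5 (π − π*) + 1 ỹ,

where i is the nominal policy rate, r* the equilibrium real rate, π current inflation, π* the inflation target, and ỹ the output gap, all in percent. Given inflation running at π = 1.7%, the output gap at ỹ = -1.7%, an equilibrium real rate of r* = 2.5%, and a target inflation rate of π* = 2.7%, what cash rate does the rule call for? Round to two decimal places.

2.00%

i = 2.5 + 2.7 + 1.5 × (1.7 − 2.7) + 1 × (-1.7)
   = 2.5 + 2.7 − 1.5 − 1.7 = 2.00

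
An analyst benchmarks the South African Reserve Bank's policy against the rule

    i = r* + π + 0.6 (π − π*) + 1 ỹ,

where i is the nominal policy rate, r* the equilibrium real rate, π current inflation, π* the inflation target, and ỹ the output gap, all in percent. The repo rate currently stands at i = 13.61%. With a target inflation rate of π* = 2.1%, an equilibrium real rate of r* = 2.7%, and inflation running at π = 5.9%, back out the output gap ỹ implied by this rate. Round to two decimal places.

1 ỹ = 13.61 − 2.7 − 5.9 − 0.6 × (5.9 − 2.1) = 2.73
ỹ = 2.73 / 1 = 2.73

2.73%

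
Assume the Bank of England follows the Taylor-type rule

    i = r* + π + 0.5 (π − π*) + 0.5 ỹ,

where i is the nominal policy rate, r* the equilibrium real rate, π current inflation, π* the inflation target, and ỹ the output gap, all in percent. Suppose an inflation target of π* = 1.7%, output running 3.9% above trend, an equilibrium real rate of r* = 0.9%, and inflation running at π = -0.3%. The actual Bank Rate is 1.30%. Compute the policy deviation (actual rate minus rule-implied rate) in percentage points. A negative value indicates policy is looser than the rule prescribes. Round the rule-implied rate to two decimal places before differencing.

Output 3.9% above potential → ỹ = 3.9.
i = 0.9 + (-0.3) + 0.5 × (-0.3 − 1.7) + 0.5 × 3.9
   = 0.9 − 0.3 − 1 + 1.95 = 1.55
Deviation = 1.30 − 1.55 = -0.25 pp.

-0.25 pp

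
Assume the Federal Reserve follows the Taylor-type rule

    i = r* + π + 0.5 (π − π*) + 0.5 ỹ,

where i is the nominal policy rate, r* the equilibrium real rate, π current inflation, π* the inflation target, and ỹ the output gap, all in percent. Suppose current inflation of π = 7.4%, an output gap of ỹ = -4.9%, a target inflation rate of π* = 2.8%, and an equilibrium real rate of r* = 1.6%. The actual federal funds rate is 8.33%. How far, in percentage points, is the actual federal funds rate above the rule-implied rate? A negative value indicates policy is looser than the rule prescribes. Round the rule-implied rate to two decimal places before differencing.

i = 1.6 + 7.4 + 0.5 × (7.4 − 2.8) + 0.5 × (-4.9)
   = 1.6 + 7.4 + 2.3 − 2.45 = 8.85
Deviation = 8.33 − 8.85 = -0.52 pp.

-0.52 pp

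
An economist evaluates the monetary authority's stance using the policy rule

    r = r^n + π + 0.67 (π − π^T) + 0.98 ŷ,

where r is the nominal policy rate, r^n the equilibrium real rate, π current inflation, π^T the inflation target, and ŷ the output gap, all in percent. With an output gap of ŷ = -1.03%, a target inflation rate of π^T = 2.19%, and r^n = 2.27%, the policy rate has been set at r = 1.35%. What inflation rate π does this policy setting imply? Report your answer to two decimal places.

0.93%

Collecting π: r = r^n + (1 + 0.67) π − 0.67 π^T + 0.98 ŷ
1.67 π = 1.35 − 2.27 + 0.67 × 2.19 − 0.98 × (-1.03) = 1.5567
π = 1.5567 / 1.67 = 0.93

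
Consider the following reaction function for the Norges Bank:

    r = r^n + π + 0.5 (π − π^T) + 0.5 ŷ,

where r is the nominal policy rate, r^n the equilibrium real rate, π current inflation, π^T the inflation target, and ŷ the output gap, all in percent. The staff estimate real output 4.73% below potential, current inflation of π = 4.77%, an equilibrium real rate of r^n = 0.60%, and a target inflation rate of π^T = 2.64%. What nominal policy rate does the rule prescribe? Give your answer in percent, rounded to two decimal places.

4.07%

Output 4.73% below potential → ŷ = -4.73.
r = 0.60 + 4.77 + 0.5 × (4.77 − 2.64) + 0.5 × (-4.73)
   = 0.60 + 4.77 + 1.065 − 2.365 = 4.07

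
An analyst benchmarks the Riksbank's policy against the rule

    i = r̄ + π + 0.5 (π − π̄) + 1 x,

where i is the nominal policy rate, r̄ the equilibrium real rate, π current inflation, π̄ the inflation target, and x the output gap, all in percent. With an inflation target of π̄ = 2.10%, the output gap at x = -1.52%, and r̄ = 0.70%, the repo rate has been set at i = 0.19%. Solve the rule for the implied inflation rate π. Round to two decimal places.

Collecting π: i = r̄ + (1 + 0.5) π − 0.5 π̄ + 1 x
1.5 π = 0.19 − 0.70 + 0.5 × 2.10 − 1 × (-1.52) = 2.06
π = 2.06 / 1.5 = 1.37

1.37%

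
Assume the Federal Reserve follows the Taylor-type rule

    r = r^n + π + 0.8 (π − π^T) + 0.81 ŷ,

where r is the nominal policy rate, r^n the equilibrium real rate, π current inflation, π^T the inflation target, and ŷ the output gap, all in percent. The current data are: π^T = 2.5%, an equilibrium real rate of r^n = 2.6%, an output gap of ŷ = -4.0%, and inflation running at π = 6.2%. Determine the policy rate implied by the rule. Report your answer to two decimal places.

r = 2.6 + 6.2 + 0.8 × (6.2 − 2.5) + 0.81 × (-4.0)
   = 2.6 + 6.2 + 2.96 − 3.24 = 8.52

8.52%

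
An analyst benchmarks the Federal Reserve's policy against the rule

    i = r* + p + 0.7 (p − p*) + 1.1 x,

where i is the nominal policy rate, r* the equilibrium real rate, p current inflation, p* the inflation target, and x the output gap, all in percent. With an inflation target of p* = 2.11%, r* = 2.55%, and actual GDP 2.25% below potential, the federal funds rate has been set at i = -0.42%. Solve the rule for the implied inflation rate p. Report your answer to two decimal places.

Output 2.25% below potential → x = -2.25.
Collecting p: i = r* + (1 + 0.7) p − 0.7 p* + 1.1 x
1.7 p = -0.42 − 2.55 + 0.7 × 2.11 − 1.1 × (-2.25) = 0.982
p = 0.982 / 1.7 = 0.58

0.58%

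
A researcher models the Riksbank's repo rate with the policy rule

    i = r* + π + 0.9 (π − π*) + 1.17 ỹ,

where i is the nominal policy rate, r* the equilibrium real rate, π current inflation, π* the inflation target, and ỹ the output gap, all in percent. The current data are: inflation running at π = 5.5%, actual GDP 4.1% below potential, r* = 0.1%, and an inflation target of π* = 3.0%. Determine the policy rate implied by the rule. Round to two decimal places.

Output 4.1% below potential → ỹ = -4.1.
i = 0.1 + 5.5 + 0.9 × (5.5 − 3.0) + 1.17 × (-4.1)
   = 0.1 + 5.5 + 2.25 − 4.797 = 3.05

3.05%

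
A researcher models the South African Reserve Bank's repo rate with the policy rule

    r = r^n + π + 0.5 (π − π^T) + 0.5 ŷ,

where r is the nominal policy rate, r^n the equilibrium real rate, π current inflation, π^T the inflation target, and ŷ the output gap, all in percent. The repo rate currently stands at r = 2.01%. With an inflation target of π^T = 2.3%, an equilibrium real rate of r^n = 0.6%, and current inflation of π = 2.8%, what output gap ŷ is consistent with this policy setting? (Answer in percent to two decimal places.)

-3.28%

0.5 ŷ = 2.01 − 0.6 − 2.8 − 0.5 × (2.8 − 2.3) = -1.64
ŷ = -1.64 / 0.5 = -3.28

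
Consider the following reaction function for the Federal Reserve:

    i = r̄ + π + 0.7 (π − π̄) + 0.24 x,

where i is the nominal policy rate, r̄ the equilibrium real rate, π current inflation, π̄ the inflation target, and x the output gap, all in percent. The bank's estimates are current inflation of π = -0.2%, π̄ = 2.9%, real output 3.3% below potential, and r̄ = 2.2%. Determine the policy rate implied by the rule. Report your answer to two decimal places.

Output 3.3% below potential → x = -3.3.
i = 2.2 + (-0.2) + 0.7 × (-0.2 − 2.9) + 0.24 × (-3.3)
   = 2.2 − 0.2 − 2.17 − 0.792 = -0.96

-0.96%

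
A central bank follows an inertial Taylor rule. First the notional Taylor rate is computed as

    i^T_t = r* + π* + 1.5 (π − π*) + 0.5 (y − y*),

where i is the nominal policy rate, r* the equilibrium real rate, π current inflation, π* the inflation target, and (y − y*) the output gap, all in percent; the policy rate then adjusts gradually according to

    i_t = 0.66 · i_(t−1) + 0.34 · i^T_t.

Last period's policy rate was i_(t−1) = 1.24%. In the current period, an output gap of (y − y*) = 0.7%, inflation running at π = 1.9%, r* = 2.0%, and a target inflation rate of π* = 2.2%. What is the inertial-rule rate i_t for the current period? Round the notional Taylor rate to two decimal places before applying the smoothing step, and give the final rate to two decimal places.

2.21%

i^T_t = 2.0 + 2.2 + 1.5 × (1.9 − 2.2) + 0.5 × 0.7
   = 2.0 + 2.2 − 0.45 + 0.35 = 4.10
i_t = 0.66 × 1.24 + 0.34 × 4.10 = 0.8184 + 1.394 = 2.21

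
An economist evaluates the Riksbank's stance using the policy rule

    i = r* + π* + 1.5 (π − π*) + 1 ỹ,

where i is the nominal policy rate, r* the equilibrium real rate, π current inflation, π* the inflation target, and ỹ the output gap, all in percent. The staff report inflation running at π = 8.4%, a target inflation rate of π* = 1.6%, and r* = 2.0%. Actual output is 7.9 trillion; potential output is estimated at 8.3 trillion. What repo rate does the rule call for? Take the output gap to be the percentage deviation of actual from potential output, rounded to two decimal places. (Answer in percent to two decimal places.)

8.98%

Output gap = 100 × (7.9 − 8.3) / 8.3 = -4.82%.
i = 2.00 + 1.60 + 1.5 × (8.40 − 1.60) + 1 × (-4.82)
   = 2.00 + 1.6 + 10.2 − 4.82 = 8.98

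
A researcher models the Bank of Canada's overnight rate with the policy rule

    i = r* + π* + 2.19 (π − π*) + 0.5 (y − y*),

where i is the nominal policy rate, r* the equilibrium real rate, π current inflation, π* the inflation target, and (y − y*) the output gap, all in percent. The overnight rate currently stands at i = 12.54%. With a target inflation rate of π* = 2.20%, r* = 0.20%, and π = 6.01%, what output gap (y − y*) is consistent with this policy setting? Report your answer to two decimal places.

3.59%

0.5 (y − y*) = 12.54 − 0.20 − 2.20 − 2.19 × (6.01 − 2.20) = 1.7961
(y − y*) = 1.7961 / 0.5 = 3.59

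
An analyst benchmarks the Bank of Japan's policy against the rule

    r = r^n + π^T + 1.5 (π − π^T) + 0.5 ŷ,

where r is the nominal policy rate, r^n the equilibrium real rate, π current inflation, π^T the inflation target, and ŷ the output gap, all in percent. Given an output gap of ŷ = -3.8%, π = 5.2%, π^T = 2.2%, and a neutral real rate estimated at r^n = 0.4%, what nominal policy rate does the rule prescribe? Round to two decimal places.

5.20%

r = 0.4 + 2.2 + 1.5 × (5.2 − 2.2) + 0.5 × (-3.8)
   = 0.4 + 2.2 + 4.5 − 1.9 = 5.20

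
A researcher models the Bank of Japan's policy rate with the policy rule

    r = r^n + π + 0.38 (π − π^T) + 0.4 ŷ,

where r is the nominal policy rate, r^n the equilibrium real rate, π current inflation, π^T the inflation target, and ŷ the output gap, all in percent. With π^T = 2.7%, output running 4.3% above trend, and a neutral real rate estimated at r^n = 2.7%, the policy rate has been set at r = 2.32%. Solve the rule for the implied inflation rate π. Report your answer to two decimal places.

Output 4.3% above potential → ŷ = 4.3.
Collecting π: r = r^n + (1 + 0.38) π − 0.38 π^T + 0.4 ŷ
1.38 π = 2.32 − 2.7 + 0.38 × 2.7 − 0.4 × 4.3 = -1.074
π = -1.074 / 1.38 = -0.78

-0.78%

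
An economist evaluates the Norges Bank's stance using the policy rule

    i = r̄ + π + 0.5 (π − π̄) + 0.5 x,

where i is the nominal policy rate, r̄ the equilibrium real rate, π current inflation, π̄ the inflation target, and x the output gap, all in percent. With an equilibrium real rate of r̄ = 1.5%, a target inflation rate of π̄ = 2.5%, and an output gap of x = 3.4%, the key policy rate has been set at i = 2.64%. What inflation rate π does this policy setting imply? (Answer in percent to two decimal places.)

0.46%

Collecting π: i = r̄ + (1 + 0.5) π − 0.5 π̄ + 0.5 x
1.5 π = 2.64 − 1.5 + 0.5 × 2.5 − 0.5 × 3.4 = 0.69
π = 0.69 / 1.5 = 0.46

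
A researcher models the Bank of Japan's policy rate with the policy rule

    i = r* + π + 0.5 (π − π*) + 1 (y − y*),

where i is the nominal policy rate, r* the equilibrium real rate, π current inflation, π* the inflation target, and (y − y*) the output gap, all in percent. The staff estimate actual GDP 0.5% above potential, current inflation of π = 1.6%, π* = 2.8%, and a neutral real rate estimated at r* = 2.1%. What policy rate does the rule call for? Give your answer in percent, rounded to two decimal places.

3.60%

Output 0.5% above potential → (y − y*) = 0.5.
i = 2.1 + 1.6 + 0.5 × (1.6 − 2.8) + 1 × 0.5
   = 2.1 + 1.6 − 0.6 + 0.5 = 3.60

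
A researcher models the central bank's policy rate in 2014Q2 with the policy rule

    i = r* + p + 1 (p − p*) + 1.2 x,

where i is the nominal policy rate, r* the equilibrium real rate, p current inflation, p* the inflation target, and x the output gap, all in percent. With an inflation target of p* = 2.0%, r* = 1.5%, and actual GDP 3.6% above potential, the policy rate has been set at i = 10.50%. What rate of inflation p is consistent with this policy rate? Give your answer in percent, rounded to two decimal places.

Output 3.6% above potential → x = 3.6.
Collecting p: i = r* + (1 + 1) p − 1 p* + 1.2 x
2 p = 10.50 − 1.5 + 1 × 2.0 − 1.2 × 3.6 = 6.68
p = 6.68 / 2 = 3.34

3.34%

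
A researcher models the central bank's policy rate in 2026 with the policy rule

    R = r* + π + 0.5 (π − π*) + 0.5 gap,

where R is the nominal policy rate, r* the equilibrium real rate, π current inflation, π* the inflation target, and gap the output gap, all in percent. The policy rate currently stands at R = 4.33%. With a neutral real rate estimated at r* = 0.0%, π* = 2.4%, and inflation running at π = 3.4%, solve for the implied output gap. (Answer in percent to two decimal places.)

0.5 gap = 4.33 − 0.0 − 3.4 − 0.5 × (3.4 − 2.4) = 0.43
gap = 0.43 / 0.5 = 0.86

0.86%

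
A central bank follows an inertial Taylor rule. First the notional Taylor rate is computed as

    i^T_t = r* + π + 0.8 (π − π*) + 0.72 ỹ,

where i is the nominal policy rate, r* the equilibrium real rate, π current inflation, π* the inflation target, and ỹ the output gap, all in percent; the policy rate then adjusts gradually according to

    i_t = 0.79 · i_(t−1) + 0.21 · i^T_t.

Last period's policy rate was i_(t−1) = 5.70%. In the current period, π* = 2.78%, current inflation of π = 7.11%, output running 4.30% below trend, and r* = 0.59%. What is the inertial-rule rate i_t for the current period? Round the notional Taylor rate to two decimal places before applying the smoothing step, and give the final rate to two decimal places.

6.20%

Output 4.30% below potential → ỹ = -4.30.
i^T_t = 0.59 + 7.11 + 0.8 × (7.11 − 2.78) + 0.72 × (-4.30)
   = 0.59 + 7.11 + 3.464 − 3.096 = 8.07
i_t = 0.79 × 5.70 + 0.21 × 8.07 = 4.503 + 1.6947 = 6.20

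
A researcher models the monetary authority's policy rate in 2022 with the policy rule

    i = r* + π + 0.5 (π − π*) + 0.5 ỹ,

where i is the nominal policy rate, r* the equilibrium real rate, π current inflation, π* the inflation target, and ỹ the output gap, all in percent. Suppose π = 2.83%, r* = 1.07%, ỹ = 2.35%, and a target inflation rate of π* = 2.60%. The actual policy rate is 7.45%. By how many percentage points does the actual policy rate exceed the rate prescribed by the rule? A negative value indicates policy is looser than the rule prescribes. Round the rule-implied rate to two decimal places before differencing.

i = 1.07 + 2.83 + 0.5 × (2.83 − 2.60) + 0.5 × 2.35
   = 1.07 + 2.83 + 0.115 + 1.175 = 5.19
Deviation = 7.45 − 5.19 = 2.26 pp.

2.26 pp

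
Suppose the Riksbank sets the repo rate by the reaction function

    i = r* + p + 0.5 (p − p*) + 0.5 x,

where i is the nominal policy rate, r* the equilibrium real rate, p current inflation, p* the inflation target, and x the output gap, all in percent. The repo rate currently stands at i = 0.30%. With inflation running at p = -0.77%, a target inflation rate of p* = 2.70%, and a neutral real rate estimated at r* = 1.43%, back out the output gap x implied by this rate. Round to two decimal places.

0.5 x = 0.30 − 1.43 − (-0.77) − 0.5 × ((-0.77) − 2.70) = 1.375
x = 1.375 / 0.5 = 2.75

2.75%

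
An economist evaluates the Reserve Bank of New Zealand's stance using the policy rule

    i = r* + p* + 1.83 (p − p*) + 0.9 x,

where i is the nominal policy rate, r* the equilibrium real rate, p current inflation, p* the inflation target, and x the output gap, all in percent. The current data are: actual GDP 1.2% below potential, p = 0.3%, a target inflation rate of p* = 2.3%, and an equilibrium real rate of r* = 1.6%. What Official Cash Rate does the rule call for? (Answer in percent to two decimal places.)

Output 1.2% below potential → x = -1.2.
i = 1.6 + 2.3 + 1.83 × (0.3 − 2.3) + 0.9 × (-1.2)
   = 1.6 + 2.3 − 3.66 − 1.08 = -0.84

-0.84%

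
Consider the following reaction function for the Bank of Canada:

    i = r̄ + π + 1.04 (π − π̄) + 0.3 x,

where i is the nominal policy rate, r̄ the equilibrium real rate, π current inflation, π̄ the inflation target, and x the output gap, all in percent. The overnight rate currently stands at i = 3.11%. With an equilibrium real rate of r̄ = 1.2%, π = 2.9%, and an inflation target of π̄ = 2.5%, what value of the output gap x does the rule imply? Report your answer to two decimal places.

0.3 x = 3.11 − 1.2 − 2.9 − 1.04 × (2.9 − 2.5) = -1.406
x = -1.406 / 0.3 = -4.69

-4.69%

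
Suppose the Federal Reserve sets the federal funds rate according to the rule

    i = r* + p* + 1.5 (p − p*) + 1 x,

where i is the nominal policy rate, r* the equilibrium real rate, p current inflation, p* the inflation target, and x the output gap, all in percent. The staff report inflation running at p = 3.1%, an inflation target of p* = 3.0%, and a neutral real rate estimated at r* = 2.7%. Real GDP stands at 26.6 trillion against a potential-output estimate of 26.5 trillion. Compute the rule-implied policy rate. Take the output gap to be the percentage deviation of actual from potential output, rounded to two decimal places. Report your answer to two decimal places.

6.23%

Output gap = 100 × (26.6 − 26.5) / 26.5 = 0.38%.
i = 2.70 + 3.00 + 1.5 × (3.10 − 3.00) + 1 × 0.38
   = 2.70 + 3 + 0.15 + 0.38 = 6.23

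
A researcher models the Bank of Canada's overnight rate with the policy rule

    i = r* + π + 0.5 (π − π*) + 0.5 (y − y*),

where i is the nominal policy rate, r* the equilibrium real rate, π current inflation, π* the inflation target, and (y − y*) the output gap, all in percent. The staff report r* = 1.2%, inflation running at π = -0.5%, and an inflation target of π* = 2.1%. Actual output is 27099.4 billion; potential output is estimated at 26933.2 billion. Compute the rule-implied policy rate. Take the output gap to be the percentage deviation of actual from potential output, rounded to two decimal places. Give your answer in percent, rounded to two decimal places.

Output gap = 100 × (27099.4 − 26933.2) / 26933.2 = 0.62%.
i = 1.20 + (-0.50) + 0.5 × (-0.50 − 2.10) + 0.5 × 0.62
   = 1.20 − 0.5 − 1.3 + 0.31 = -0.29

-0.29%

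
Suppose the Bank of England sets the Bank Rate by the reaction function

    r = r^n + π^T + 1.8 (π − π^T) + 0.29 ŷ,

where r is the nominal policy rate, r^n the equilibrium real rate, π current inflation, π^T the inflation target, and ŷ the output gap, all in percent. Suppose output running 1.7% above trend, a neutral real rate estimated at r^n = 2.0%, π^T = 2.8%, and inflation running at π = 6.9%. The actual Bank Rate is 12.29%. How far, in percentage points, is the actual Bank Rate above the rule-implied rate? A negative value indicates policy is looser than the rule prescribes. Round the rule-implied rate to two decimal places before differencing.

-0.38 pp

Output 1.7% above potential → ŷ = 1.7.
r = 2.0 + 2.8 + 1.8 × (6.9 − 2.8) + 0.29 × 1.7
   = 2.0 + 2.8 + 7.38 + 0.493 = 12.67
Deviation = 12.29 − 12.67 = -0.38 pp.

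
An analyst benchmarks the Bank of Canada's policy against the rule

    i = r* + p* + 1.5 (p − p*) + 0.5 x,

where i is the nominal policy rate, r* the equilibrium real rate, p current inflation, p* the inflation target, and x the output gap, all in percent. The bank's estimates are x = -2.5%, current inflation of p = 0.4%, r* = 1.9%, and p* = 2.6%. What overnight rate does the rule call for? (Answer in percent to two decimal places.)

i = 1.9 + 2.6 + 1.5 × (0.4 − 2.6) + 0.5 × (-2.5)
   = 1.9 + 2.6 − 3.3 − 1.25 = -0.05

-0.05%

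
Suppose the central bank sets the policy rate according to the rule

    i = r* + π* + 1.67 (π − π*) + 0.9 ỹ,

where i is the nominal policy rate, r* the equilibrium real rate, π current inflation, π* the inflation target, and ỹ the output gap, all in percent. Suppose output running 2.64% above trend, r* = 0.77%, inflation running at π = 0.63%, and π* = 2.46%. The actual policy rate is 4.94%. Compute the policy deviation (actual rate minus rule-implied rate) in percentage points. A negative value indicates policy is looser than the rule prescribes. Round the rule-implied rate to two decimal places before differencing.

Output 2.64% above potential → ỹ = 2.64.
i = 0.77 + 2.46 + 1.67 × (0.63 − 2.46) + 0.9 × 2.64
   = 0.77 + 2.46 − 3.0561 + 2.376 = 2.55
Deviation = 4.94 − 2.55 = 2.39 pp.

2.39 pp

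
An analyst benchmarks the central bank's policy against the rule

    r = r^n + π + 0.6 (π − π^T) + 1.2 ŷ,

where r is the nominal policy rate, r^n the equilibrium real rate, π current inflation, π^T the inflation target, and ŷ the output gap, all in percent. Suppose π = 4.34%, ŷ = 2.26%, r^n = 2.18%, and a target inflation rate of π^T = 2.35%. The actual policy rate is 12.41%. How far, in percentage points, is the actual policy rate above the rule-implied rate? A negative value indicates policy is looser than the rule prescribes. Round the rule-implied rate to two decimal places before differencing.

1.98 pp

r = 2.18 + 4.34 + 0.6 × (4.34 − 2.35) + 1.2 × 2.26
   = 2.18 + 4.34 + 1.194 + 2.712 = 10.43
Deviation = 12.41 − 10.43 = 1.98 pp.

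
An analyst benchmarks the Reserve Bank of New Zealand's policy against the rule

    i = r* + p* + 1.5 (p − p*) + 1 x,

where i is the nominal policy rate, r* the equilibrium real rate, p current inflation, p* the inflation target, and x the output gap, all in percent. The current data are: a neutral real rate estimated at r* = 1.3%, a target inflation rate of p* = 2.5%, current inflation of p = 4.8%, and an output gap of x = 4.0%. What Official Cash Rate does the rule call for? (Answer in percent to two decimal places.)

11.25%

i = 1.3 + 2.5 + 1.5 × (4.8 − 2.5) + 1 × 4.0
   = 1.3 + 2.5 + 3.45 + 4 = 11.25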